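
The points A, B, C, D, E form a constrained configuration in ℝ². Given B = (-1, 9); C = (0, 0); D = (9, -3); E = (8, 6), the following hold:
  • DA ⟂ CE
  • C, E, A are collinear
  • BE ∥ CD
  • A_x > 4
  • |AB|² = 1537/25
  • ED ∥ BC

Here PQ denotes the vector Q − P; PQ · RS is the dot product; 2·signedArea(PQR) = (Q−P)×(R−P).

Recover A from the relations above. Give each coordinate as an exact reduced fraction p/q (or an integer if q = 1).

1. A_x = 108/25  [C, E, A are collinear ∩ DA ⟂ CE]
2. A_y = 81/25  [C, E, A are collinear ∩ DA ⟂ CE]
   → A = (108/25, 81/25)

A = (108/25, 81/25)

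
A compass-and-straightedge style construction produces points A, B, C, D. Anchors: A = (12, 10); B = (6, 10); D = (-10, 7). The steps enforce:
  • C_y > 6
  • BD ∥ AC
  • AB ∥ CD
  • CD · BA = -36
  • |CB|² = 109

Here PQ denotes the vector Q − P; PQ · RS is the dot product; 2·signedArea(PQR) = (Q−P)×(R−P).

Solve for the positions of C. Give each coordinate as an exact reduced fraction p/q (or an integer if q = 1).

C = (-4, 7)

1. C_x = -4  [AB ∥ CD ∩ BD ∥ AC]
2. C_y = 7  [AB ∥ CD ∩ BD ∥ AC]
   → C = (-4, 7)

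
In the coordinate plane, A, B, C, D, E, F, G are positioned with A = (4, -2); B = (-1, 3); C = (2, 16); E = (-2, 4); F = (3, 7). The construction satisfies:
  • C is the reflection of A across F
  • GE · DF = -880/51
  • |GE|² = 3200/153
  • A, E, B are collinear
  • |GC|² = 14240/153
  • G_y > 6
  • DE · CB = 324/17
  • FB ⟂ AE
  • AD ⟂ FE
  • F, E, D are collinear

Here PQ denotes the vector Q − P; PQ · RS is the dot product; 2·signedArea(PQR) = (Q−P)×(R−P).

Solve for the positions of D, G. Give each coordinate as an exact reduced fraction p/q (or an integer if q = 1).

1. D_x = -4/17  [F, E, D are collinear ∩ AD ⟂ FE]
2. D_y = 86/17  [F, E, D are collinear ∩ AD ⟂ FE]
   → D = (-4/17, 86/17)
3. G_x = 98/51  [line -55/17·x + -33/17·y + 946/51 = 0 ∩ |GE|² = 3200/153]
4. G_y = 108/17  [line -55/17·x + -33/17·y + 946/51 = 0 ∩ |GE|² = 3200/153]
   → G = (98/51, 108/17)

D = (-4/17, 86/17)
G = (98/51, 108/17)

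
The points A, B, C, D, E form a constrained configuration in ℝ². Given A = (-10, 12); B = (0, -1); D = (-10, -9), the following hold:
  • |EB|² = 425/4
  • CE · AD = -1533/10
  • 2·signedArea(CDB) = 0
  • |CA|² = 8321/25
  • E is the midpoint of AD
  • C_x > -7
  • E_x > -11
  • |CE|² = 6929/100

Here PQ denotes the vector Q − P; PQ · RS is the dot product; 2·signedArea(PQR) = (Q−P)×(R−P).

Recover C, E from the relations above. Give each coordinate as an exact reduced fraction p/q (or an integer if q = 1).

C = (-6, -29/5)
E = (-10, 3/2)

1. E_x = -10  [E is the midpoint of AD]
2. E_y = 3/2  [E is the midpoint of AD]
   → E = (-10, 3/2)
3. C_x = -6  [2·signedArea(CDB) = 0 ∩ CE · AD = -1533/10]
4. C_y = -29/5  [2·signedArea(CDB) = 0 ∩ CE · AD = -1533/10]
   → C = (-6, -29/5)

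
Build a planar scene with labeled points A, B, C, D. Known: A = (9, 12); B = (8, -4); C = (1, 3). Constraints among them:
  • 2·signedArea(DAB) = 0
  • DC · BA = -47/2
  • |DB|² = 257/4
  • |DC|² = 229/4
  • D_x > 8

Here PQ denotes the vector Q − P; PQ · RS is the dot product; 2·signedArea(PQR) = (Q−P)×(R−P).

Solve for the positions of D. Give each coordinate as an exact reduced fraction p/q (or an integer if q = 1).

1. D_x = 17/2  [2·signedArea(DAB) = 0 ∩ DC · BA = -47/2]
2. D_y = 4  [2·signedArea(DAB) = 0 ∩ DC · BA = -47/2]
   → D = (17/2, 4)

D = (17/2, 4)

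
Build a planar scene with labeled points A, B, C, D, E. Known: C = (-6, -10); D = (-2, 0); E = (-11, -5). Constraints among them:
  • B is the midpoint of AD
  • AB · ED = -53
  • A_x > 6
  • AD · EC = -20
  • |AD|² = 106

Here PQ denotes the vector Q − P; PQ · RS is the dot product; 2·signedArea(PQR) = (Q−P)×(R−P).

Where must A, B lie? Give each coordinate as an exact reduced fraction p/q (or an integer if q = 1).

A = (7, 5)
B = (5/2, 5/2)

1. A_x = 7  [line -5·x + 5·y + 10 = 0 ∩ |AD|² = 106]
2. A_y = 5  [line -5·x + 5·y + 10 = 0 ∩ |AD|² = 106]
   → A = (7, 5)
3. B_x = 5/2  [B is the midpoint of AD]
4. B_y = 5/2  [B is the midpoint of AD]
   → B = (5/2, 5/2)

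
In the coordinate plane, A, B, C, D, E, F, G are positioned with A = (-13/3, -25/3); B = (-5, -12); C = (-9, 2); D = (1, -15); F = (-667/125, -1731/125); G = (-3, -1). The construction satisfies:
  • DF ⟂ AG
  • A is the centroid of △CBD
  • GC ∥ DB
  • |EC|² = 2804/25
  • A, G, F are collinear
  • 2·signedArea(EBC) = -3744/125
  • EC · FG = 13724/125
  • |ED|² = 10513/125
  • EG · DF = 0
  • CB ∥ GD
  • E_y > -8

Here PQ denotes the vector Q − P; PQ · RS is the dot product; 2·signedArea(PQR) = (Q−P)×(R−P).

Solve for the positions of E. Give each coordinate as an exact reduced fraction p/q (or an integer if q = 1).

1. E_x = -521/125  [EG · DF = 0 ∩ 2·signedArea(EBC) = -3744/125]
2. E_y = -928/125  [EG · DF = 0 ∩ 2·signedArea(EBC) = -3744/125]
   → E = (-521/125, -928/125)

E = (-521/125, -928/125)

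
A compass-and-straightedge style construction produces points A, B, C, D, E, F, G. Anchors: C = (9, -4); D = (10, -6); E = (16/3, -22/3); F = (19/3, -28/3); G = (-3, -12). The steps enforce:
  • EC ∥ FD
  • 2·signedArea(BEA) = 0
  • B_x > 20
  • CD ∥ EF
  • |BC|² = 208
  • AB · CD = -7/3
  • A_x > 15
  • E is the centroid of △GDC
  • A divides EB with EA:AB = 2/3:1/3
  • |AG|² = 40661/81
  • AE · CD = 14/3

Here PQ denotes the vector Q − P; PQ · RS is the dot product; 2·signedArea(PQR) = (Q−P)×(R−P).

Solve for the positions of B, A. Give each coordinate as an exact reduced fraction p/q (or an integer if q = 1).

A = (142/9, 2/9)
B = (21, 4)

1. A_x = 142/9  [line -1·x + 2·y + 46/3 = 0 ∩ |AG|² = 40661/81]
2. A_y = 2/9  [line -1·x + 2·y + 46/3 = 0 ∩ |AG|² = 40661/81]
   → A = (142/9, 2/9)
3. B_x = 21  [2·signedArea(BEA) = 0 ∩ A divides EB with EA:AB = 2/3:1/3]
4. B_y = 4  [2·signedArea(BEA) = 0 ∩ A divides EB with EA:AB = 2/3:1/3]
   → B = (21, 4)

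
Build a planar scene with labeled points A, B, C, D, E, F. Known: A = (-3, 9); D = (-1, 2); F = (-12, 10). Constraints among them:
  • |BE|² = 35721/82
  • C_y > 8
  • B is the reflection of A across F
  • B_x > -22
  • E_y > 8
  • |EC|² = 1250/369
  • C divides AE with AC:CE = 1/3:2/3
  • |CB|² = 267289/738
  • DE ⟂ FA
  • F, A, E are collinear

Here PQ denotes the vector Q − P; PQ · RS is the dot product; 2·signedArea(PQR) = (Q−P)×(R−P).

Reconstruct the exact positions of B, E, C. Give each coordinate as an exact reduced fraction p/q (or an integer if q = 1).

1. B_x = -21  [B is the reflection of A across F]
2. B_y = 11  [B is the reflection of A across F]
   → B = (-21, 11)
3. E_x = -21/82  [F, A, E are collinear ∩ DE ⟂ FA]
4. E_y = 713/82  [F, A, E are collinear ∩ DE ⟂ FA]
   → E = (-21/82, 713/82)
5. C_x = -171/82  [C divides AE with AC:CE = 1/3:2/3]
6. C_y = 2189/246  [C divides AE with AC:CE = 1/3:2/3]
   → C = (-171/82, 2189/246)

B = (-21, 11)
C = (-171/82, 2189/246)
E = (-21/82, 713/82)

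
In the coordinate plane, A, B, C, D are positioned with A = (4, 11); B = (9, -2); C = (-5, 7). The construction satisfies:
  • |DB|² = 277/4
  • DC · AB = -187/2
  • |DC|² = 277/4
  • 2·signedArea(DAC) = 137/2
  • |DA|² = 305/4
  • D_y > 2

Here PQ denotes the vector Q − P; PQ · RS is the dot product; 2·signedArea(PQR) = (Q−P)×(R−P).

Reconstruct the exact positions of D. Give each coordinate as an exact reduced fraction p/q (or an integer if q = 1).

D = (2, 5/2)

1. D_x = 2  [DC · AB = -187/2 ∩ 2·signedArea(DAC) = 137/2]
2. D_y = 5/2  [DC · AB = -187/2 ∩ 2·signedArea(DAC) = 137/2]
   → D = (2, 5/2)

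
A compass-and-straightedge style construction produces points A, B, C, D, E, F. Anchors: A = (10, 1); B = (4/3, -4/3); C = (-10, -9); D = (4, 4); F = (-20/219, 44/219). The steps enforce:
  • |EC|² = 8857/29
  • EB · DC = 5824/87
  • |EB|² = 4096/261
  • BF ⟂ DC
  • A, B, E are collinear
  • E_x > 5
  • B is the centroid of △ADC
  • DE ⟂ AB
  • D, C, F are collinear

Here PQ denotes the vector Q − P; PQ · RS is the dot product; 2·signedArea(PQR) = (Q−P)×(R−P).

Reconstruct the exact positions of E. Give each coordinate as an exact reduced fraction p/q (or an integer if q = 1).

E = (748/145, -44/145)

1. E_x = 748/145  [A, B, E are collinear ∩ DE ⟂ AB]
2. E_y = -44/145  [A, B, E are collinear ∩ DE ⟂ AB]
   → E = (748/145, -44/145)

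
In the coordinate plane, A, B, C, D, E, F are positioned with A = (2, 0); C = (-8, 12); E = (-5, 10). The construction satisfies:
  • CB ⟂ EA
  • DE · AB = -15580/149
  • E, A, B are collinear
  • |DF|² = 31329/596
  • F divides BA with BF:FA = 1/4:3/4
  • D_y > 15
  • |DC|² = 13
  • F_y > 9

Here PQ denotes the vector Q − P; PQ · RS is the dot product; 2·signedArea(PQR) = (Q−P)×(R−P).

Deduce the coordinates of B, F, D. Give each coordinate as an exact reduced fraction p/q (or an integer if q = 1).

1. B_x = -1032/149  [E, A, B are collinear ∩ CB ⟂ EA]
2. B_y = 1900/149  [E, A, B are collinear ∩ CB ⟂ EA]
   → B = (-1032/149, 1900/149)
3. F_x = -1399/298  [F divides BA with BF:FA = 1/4:3/4]
4. F_y = 1425/149  [F divides BA with BF:FA = 1/4:3/4]
   → F = (-1399/298, 1425/149)
5. D_x = -1319/149  [line 1330/149·x + -1900/149·y + 41230/149 = 0 ∩ |DF|² = 31329/596]
6. D_y = 2310/149  [line 1330/149·x + -1900/149·y + 41230/149 = 0 ∩ |DF|² = 31329/596]
   → D = (-1319/149, 2310/149)

B = (-1032/149, 1900/149)
D = (-1319/149, 2310/149)
F = (-1399/298, 1425/149)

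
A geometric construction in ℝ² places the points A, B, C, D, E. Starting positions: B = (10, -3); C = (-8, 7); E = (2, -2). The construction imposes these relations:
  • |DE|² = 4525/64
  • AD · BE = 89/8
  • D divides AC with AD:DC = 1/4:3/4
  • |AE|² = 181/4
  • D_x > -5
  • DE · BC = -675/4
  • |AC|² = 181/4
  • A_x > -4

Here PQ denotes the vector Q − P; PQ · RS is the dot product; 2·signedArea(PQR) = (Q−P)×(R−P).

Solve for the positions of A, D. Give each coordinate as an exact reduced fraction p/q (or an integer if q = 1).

A = (-3, 5/2)
D = (-17/4, 29/8)

1. D_x = -17/4  [line 18·x + -10·y + 451/4 = 0 ∩ |DE|² = 4525/64]
2. D_y = 29/8  [line 18·x + -10·y + 451/4 = 0 ∩ |DE|² = 4525/64]
   → D = (-17/4, 29/8)
3. A_x = -3  [AD · BE = 89/8 ∩ D divides AC with AD:DC = 1/4:3/4]
4. A_y = 5/2  [AD · BE = 89/8 ∩ D divides AC with AD:DC = 1/4:3/4]
   → A = (-3, 5/2)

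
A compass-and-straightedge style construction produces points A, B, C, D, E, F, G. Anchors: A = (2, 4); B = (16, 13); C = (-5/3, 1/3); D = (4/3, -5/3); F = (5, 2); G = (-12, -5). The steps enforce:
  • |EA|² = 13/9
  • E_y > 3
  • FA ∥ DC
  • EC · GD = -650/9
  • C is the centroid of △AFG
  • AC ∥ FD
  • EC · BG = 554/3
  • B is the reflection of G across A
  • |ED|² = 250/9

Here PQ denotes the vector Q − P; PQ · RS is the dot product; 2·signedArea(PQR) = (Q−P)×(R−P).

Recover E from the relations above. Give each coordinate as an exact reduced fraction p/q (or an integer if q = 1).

E = (3, 10/3)

1. E_x = 3  [EC · BG = 554/3 ∩ EC · GD = -650/9]
2. E_y = 10/3  [EC · BG = 554/3 ∩ EC · GD = -650/9]
   → E = (3, 10/3)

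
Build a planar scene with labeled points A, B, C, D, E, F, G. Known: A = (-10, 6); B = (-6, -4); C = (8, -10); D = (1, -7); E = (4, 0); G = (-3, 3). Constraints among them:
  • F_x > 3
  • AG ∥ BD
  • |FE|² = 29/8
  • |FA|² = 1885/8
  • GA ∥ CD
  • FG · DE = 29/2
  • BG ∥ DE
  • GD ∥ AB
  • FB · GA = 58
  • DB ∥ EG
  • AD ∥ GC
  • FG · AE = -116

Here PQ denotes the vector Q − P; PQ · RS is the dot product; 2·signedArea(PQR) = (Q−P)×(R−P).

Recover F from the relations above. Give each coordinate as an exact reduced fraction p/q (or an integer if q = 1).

1. F_x = 13/4  [FG · DE = 29/2 ∩ FB · GA = 58]
2. F_y = -7/4  [FG · DE = 29/2 ∩ FB · GA = 58]
   → F = (13/4, -7/4)

F = (13/4, -7/4)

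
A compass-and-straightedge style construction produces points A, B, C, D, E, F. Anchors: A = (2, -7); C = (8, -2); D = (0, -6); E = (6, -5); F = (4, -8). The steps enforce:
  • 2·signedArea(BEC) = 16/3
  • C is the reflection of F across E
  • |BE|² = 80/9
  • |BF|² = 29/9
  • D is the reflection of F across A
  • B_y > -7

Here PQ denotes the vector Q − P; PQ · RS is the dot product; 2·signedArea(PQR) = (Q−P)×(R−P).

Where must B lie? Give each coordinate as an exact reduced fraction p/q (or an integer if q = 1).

1. B_x = 10/3  [line -3·x + 2·y + 68/3 = 0 ∩ |BF|² = 29/9]
2. B_y = -19/3  [line -3·x + 2·y + 68/3 = 0 ∩ |BF|² = 29/9]
   → B = (10/3, -19/3)

B = (10/3, -19/3)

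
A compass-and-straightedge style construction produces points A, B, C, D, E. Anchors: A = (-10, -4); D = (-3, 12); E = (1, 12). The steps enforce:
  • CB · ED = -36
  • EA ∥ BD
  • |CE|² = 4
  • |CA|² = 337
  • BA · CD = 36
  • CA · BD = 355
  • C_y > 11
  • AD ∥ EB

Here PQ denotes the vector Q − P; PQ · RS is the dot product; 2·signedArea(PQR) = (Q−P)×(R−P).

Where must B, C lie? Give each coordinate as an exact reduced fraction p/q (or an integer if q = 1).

B = (8, 28)
C = (-1, 12)

1. B_x = 8  [EA ∥ BD ∩ AD ∥ EB]
2. B_y = 28  [EA ∥ BD ∩ AD ∥ EB]
   → B = (8, 28)
3. C_x = -1  [CA · BD = 355 ∩ BA · CD = 36]
4. C_y = 12  [CA · BD = 355 ∩ BA · CD = 36]
   → C = (-1, 12)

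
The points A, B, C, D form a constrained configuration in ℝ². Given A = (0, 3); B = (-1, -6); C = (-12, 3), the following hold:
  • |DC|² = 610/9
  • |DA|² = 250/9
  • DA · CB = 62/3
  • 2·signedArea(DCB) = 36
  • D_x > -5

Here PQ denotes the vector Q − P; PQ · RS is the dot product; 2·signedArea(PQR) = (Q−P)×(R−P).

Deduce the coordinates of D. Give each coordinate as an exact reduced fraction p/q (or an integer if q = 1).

1. D_x = -13/3  [DA · CB = 62/3 ∩ 2·signedArea(DCB) = 36]
2. D_y = 0  [DA · CB = 62/3 ∩ 2·signedArea(DCB) = 36]
   → D = (-13/3, 0)

D = (-13/3, 0)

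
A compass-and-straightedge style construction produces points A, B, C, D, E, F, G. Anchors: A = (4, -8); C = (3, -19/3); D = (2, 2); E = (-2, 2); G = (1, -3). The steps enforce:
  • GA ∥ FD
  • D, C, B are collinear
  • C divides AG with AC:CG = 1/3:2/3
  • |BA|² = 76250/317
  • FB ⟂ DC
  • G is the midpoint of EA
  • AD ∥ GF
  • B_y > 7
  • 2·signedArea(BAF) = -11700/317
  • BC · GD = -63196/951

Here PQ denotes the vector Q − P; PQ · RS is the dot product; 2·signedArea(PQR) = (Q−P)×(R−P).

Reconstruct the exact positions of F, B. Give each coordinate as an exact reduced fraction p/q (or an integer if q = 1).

1. F_x = -1  [GA ∥ FD ∩ AD ∥ GF]
2. F_y = 7  [GA ∥ FD ∩ AD ∥ GF]
   → F = (-1, 7)
3. B_x = 433/317  [D, C, B are collinear ∩ FB ⟂ DC]
4. B_y = 2309/317  [D, C, B are collinear ∩ FB ⟂ DC]
   → B = (433/317, 2309/317)

B = (433/317, 2309/317)
F = (-1, 7)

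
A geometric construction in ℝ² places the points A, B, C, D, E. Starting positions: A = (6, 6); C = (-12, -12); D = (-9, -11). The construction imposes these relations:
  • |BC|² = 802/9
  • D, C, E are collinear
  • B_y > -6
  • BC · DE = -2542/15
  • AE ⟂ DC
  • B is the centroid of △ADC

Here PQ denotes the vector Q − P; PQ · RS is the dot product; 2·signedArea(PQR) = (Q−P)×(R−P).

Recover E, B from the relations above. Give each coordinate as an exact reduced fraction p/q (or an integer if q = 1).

B = (-5, -17/3)
E = (48/5, -24/5)

1. E_x = 48/5  [D, C, E are collinear ∩ AE ⟂ DC]
2. E_y = -24/5  [D, C, E are collinear ∩ AE ⟂ DC]
   → E = (48/5, -24/5)
3. B_x = -5  [B is the centroid of △ADC]
4. B_y = -17/3  [B is the centroid of △ADC]
   → B = (-5, -17/3)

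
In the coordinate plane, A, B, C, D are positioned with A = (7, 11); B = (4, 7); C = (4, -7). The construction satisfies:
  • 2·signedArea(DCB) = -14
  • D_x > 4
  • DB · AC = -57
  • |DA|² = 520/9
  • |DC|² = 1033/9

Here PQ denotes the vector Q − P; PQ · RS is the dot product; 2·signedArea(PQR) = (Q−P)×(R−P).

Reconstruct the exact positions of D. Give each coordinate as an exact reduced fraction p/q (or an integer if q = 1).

D = (5, 11/3)

1. D_x = 5  [DB · AC = -57 ∩ 2·signedArea(DCB) = -14]
2. D_y = 11/3  [DB · AC = -57 ∩ 2·signedArea(DCB) = -14]
   → D = (5, 11/3)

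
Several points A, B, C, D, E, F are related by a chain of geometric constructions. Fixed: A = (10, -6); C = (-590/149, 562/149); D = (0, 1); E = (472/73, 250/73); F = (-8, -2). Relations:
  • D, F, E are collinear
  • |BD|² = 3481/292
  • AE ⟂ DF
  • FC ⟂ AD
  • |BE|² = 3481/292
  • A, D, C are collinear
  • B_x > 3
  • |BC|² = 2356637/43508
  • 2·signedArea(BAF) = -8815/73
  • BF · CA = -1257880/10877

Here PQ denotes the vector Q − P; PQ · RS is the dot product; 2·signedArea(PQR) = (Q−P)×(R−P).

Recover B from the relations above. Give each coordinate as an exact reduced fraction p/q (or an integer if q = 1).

B = (236/73, 323/146)

1. B_x = 236/73  [2·signedArea(BAF) = -8815/73 ∩ BF · CA = -1257880/10877]
2. B_y = 323/146  [2·signedArea(BAF) = -8815/73 ∩ BF · CA = -1257880/10877]
   → B = (236/73, 323/146)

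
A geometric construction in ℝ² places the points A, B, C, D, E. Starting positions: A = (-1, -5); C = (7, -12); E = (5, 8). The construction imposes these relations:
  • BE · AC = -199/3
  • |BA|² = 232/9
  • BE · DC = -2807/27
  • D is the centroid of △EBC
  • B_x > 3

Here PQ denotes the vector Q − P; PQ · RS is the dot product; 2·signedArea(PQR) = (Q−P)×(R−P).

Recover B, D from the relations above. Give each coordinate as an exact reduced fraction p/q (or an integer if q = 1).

1. B_x = 11/3  [line -8·x + 7·y + 151/3 = 0 ∩ |BA|² = 232/9]
2. B_y = -3  [line -8·x + 7·y + 151/3 = 0 ∩ |BA|² = 232/9]
   → B = (11/3, -3)
3. D_x = 47/9  [D is the centroid of △EBC]
4. D_y = -7/3  [D is the centroid of △EBC]
   → D = (47/9, -7/3)

B = (11/3, -3)
D = (47/9, -7/3)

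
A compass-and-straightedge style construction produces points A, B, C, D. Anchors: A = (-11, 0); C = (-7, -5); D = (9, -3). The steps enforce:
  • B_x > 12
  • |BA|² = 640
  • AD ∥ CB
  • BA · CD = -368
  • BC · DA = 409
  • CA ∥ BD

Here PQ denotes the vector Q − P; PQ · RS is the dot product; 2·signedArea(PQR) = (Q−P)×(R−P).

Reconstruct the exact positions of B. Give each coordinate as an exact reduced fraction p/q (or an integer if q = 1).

1. B_x = 13  [CA ∥ BD ∩ AD ∥ CB]
2. B_y = -8  [CA ∥ BD ∩ AD ∥ CB]
   → B = (13, -8)

B = (13, -8)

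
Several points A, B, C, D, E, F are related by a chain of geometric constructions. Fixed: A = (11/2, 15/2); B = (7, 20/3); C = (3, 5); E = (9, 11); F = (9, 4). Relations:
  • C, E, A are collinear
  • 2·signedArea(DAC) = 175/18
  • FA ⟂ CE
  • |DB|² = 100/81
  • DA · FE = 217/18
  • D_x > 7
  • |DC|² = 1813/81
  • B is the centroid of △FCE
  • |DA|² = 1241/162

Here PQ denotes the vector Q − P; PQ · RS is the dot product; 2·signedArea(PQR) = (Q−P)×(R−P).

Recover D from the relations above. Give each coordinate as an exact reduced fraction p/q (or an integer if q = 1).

1. D_x = 23/3  [DA · FE = 217/18 ∩ 2·signedArea(DAC) = 175/18]
2. D_y = 52/9  [DA · FE = 217/18 ∩ 2·signedArea(DAC) = 175/18]
   → D = (23/3, 52/9)

D = (23/3, 52/9)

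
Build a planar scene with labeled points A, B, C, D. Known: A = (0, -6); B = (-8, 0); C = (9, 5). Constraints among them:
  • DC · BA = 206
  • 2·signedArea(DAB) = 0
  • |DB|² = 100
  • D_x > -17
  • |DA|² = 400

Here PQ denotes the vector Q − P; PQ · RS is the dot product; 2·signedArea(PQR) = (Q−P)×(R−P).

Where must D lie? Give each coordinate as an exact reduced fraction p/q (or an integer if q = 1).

1. D_x = -16  [2·signedArea(DAB) = 0 ∩ DC · BA = 206]
2. D_y = 6  [2·signedArea(DAB) = 0 ∩ DC · BA = 206]
   → D = (-16, 6)

D = (-16, 6)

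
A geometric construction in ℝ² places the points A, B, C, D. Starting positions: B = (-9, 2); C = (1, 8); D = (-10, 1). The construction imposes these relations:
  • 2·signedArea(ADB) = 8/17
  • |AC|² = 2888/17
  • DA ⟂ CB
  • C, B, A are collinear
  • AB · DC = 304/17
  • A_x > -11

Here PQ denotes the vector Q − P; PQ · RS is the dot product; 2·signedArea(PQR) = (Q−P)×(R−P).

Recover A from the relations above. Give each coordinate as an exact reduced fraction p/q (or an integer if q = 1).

1. A_x = -173/17  [C, B, A are collinear ∩ DA ⟂ CB]
2. A_y = 22/17  [C, B, A are collinear ∩ DA ⟂ CB]
   → A = (-173/17, 22/17)

A = (-173/17, 22/17)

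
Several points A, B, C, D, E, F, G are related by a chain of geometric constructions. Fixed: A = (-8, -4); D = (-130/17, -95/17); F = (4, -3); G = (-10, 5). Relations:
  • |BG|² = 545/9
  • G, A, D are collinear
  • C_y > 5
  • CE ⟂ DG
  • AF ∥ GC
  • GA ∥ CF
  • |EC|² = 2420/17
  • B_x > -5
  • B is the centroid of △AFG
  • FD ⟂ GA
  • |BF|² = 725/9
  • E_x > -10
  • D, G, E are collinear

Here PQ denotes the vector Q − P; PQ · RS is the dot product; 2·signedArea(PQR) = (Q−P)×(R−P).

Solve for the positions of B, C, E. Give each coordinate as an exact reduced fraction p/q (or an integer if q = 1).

1. B_x = -14/3  [B is the centroid of △AFG]
2. B_y = -2/3  [B is the centroid of △AFG]
   → B = (-14/3, -2/3)
3. C_x = 2  [GA ∥ CF ∩ AF ∥ GC]
4. C_y = 6  [GA ∥ CF ∩ AF ∥ GC]
   → C = (2, 6)
5. E_x = -164/17  [D, G, E are collinear ∩ CE ⟂ DG]
6. E_y = 58/17  [D, G, E are collinear ∩ CE ⟂ DG]
   → E = (-164/17, 58/17)

B = (-14/3, -2/3)
C = (2, 6)
E = (-164/17, 58/17)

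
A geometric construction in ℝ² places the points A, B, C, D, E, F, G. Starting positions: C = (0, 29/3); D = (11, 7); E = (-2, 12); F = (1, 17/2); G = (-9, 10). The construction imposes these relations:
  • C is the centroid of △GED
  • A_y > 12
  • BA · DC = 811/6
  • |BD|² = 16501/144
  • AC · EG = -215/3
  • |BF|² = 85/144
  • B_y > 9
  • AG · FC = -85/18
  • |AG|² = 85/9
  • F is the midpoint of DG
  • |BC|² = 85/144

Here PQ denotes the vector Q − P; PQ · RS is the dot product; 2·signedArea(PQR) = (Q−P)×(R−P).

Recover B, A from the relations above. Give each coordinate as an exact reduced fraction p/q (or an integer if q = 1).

1. A_x = -11  [AC · EG = -215/3 ∩ AG · FC = -85/18]
2. A_y = 37/3  [AC · EG = -215/3 ∩ AG · FC = -85/18]
   → A = (-11, 37/3)
3. B_x = 1/2  [line 11·x + -8/3·y + 337/18 = 0 ∩ |BF|² = 85/144]
4. B_y = 109/12  [line 11·x + -8/3·y + 337/18 = 0 ∩ |BF|² = 85/144]
   → B = (1/2, 109/12)

A = (-11, 37/3)
B = (1/2, 109/12)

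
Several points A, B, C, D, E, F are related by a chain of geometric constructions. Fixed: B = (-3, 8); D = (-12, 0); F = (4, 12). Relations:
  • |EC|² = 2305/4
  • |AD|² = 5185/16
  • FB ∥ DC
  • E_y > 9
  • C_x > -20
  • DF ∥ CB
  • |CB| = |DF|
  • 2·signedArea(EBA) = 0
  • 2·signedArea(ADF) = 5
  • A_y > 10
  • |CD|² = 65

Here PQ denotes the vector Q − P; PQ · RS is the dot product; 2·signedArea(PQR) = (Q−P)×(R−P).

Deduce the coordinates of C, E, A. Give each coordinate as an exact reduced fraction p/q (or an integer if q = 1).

A = (9/4, 11)
C = (-19, -4)
E = (1/2, 10)

1. C_x = -19  [DF ∥ CB ∩ FB ∥ DC]
2. C_y = -4  [DF ∥ CB ∩ FB ∥ DC]
   → C = (-19, -4)
3. A_x = 9/4  [line -12·x + 16·y + -149 = 0 ∩ |AD|² = 5185/16]
4. A_y = 11  [line -12·x + 16·y + -149 = 0 ∩ |AD|² = 5185/16]
   → A = (9/4, 11)
5. E_x = 1/2  [line -3·x + 21/4·y + -51 = 0 ∩ |EC|² = 2305/4]
6. E_y = 10  [line -3·x + 21/4·y + -51 = 0 ∩ |EC|² = 2305/4]
   → E = (1/2, 10)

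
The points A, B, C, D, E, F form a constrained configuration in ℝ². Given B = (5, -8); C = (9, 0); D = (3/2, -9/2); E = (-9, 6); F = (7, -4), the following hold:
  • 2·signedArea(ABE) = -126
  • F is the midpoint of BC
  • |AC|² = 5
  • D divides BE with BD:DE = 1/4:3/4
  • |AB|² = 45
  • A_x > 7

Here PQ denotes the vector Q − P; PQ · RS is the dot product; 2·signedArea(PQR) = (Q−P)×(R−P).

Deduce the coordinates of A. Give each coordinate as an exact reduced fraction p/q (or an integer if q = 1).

A = (8, -2)

1. A_x = 8  [line -14·x + -14·y + 84 = 0 ∩ |AC|² = 5]
2. A_y = -2  [line -14·x + -14·y + 84 = 0 ∩ |AC|² = 5]
   → A = (8, -2)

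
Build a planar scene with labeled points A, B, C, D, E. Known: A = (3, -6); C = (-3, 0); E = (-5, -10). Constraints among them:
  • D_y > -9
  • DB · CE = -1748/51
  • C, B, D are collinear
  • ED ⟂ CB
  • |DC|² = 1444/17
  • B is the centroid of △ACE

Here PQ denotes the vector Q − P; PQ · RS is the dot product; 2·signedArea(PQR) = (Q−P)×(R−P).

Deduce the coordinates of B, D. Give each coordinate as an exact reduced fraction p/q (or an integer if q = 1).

B = (-5/3, -16/3)
D = (-13/17, -152/17)

1. B_x = -5/3  [B is the centroid of △ACE]
2. B_y = -16/3  [B is the centroid of △ACE]
   → B = (-5/3, -16/3)
3. D_x = -13/17  [C, B, D are collinear ∩ ED ⟂ CB]
4. D_y = -152/17  [C, B, D are collinear ∩ ED ⟂ CB]
   → D = (-13/17, -152/17)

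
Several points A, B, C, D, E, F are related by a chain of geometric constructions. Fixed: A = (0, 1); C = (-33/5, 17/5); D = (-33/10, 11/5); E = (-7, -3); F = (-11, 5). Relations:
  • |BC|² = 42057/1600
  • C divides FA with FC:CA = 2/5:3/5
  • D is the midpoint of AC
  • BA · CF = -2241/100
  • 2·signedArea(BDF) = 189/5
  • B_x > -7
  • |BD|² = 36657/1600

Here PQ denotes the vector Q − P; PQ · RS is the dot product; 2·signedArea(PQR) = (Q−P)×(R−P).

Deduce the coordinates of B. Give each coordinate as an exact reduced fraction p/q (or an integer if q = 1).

1. B_x = -243/40  [BA · CF = -2241/100 ∩ 2·signedArea(BDF) = 189/5]
2. B_y = -17/10  [BA · CF = -2241/100 ∩ 2·signedArea(BDF) = 189/5]
   → B = (-243/40, -17/10)

B = (-243/40, -17/10)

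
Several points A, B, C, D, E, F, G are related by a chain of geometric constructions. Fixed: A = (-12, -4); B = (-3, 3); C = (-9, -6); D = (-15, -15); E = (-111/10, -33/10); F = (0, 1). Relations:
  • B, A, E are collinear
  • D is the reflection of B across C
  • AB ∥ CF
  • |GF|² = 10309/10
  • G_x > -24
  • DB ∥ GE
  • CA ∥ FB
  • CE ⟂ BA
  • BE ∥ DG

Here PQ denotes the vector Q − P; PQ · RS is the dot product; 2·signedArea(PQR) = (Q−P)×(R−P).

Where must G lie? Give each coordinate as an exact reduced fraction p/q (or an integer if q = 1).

1. G_x = -231/10  [DB ∥ GE ∩ BE ∥ DG]
2. G_y = -213/10  [DB ∥ GE ∩ BE ∥ DG]
   → G = (-231/10, -213/10)

G = (-231/10, -213/10)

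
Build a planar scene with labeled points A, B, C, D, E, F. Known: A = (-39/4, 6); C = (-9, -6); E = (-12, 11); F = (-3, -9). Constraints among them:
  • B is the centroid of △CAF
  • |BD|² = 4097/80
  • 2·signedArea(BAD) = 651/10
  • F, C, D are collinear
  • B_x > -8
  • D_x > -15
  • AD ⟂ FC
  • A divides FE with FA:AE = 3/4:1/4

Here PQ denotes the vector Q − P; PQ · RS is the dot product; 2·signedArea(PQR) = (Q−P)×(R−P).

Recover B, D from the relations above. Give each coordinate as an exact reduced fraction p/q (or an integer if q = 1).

1. B_x = -29/4  [B is the centroid of △CAF]
2. B_y = -3  [B is the centroid of △CAF]
   → B = (-29/4, -3)
3. D_x = -72/5  [F, C, D are collinear ∩ AD ⟂ FC]
4. D_y = -33/10  [F, C, D are collinear ∩ AD ⟂ FC]
   → D = (-72/5, -33/10)

B = (-29/4, -3)
D = (-72/5, -33/10)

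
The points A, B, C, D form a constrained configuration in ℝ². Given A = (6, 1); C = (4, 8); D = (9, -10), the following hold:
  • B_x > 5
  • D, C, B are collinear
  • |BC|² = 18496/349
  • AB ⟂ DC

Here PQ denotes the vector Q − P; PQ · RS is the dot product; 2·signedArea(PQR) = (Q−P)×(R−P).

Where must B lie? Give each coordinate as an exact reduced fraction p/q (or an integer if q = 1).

B = (2076/349, 344/349)

1. B_x = 2076/349  [D, C, B are collinear ∩ AB ⟂ DC]
2. B_y = 344/349  [D, C, B are collinear ∩ AB ⟂ DC]
   → B = (2076/349, 344/349)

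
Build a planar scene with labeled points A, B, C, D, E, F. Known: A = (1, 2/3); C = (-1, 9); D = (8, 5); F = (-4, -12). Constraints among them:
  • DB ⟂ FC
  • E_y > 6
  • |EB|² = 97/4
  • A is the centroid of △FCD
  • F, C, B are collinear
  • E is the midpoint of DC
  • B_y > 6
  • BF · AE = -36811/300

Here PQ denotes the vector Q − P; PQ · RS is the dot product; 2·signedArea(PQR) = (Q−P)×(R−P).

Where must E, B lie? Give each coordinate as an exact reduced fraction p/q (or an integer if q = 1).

B = (-69/50, 317/50)
E = (7/2, 7)

1. E_x = 7/2  [E is the midpoint of DC]
2. E_y = 7  [E is the midpoint of DC]
   → E = (7/2, 7)
3. B_x = -69/50  [F, C, B are collinear ∩ DB ⟂ FC]
4. B_y = 317/50  [F, C, B are collinear ∩ DB ⟂ FC]
   → B = (-69/50, 317/50)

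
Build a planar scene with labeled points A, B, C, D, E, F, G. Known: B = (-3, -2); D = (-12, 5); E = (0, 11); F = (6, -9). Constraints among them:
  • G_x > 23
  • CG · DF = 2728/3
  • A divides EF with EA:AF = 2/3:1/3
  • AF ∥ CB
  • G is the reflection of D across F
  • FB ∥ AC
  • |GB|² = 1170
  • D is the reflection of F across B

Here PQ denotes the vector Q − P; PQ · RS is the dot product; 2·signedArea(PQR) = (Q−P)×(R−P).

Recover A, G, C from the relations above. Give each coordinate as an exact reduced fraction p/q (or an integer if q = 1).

A = (4, -7/3)
C = (-5, 14/3)
G = (24, -23)

1. A_x = 4  [A divides EF with EA:AF = 2/3:1/3]
2. A_y = -7/3  [A divides EF with EA:AF = 2/3:1/3]
   → A = (4, -7/3)
3. G_x = 24  [G is the reflection of D across F]
4. G_y = -23  [G is the reflection of D across F]
   → G = (24, -23)
5. C_x = -5  [AF ∥ CB ∩ FB ∥ AC]
6. C_y = 14/3  [AF ∥ CB ∩ FB ∥ AC]
   → C = (-5, 14/3)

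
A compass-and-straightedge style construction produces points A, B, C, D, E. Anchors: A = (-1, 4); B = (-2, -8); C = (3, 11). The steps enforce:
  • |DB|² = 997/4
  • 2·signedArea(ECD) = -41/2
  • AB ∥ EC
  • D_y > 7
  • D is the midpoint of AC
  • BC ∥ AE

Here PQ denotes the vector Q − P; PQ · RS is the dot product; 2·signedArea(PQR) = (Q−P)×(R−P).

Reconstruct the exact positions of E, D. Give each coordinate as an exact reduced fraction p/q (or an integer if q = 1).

1. E_x = 4  [AB ∥ EC ∩ BC ∥ AE]
2. E_y = 23  [AB ∥ EC ∩ BC ∥ AE]
   → E = (4, 23)
3. D_x = 1  [D is the midpoint of AC]
4. D_y = 15/2  [D is the midpoint of AC]
   → D = (1, 15/2)

D = (1, 15/2)
E = (4, 23)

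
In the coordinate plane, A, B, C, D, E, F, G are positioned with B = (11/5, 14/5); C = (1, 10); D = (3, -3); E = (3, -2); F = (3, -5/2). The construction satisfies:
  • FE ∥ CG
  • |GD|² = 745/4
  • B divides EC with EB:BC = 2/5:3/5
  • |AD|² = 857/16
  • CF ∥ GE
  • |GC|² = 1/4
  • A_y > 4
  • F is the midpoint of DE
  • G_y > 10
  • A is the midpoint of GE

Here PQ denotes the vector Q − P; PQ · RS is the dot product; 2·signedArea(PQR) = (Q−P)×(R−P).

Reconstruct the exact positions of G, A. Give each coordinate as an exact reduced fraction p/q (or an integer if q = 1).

A = (2, 17/4)
G = (1, 21/2)

1. G_x = 1  [CF ∥ GE ∩ FE ∥ CG]
2. G_y = 21/2  [CF ∥ GE ∩ FE ∥ CG]
   → G = (1, 21/2)
3. A_x = 2  [A is the midpoint of GE]
4. A_y = 17/4  [A is the midpoint of GE]
   → A = (2, 17/4)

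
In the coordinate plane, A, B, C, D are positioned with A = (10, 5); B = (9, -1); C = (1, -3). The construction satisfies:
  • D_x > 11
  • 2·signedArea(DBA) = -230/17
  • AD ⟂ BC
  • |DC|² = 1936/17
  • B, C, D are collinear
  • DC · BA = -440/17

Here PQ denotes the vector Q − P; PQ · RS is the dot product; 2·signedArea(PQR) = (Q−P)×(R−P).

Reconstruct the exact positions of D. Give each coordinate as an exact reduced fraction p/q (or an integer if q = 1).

D = (193/17, -7/17)

1. D_x = 193/17  [B, C, D are collinear ∩ AD ⟂ BC]
2. D_y = -7/17  [B, C, D are collinear ∩ AD ⟂ BC]
   → D = (193/17, -7/17)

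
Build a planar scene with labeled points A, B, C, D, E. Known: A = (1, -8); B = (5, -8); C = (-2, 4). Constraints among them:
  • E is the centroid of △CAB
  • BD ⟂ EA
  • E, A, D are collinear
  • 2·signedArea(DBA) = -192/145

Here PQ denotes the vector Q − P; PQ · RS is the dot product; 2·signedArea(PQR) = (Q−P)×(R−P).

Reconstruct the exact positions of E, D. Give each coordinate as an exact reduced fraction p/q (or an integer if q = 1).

1. E_x = 4/3  [E is the centroid of △CAB]
2. E_y = -4  [E is the centroid of △CAB]
   → E = (4/3, -4)
3. D_x = 149/145  [E, A, D are collinear ∩ BD ⟂ EA]
4. D_y = -1112/145  [E, A, D are collinear ∩ BD ⟂ EA]
   → D = (149/145, -1112/145)

D = (149/145, -1112/145)
E = (4/3, -4)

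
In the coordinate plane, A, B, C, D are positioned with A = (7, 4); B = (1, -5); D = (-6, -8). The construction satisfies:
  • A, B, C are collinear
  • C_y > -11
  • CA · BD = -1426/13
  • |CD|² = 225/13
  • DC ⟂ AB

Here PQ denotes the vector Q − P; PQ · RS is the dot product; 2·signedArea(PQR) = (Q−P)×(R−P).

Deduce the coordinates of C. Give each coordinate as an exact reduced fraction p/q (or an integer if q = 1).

C = (-33/13, -134/13)

1. C_x = -33/13  [A, B, C are collinear ∩ DC ⟂ AB]
2. C_y = -134/13  [A, B, C are collinear ∩ DC ⟂ AB]
   → C = (-33/13, -134/13)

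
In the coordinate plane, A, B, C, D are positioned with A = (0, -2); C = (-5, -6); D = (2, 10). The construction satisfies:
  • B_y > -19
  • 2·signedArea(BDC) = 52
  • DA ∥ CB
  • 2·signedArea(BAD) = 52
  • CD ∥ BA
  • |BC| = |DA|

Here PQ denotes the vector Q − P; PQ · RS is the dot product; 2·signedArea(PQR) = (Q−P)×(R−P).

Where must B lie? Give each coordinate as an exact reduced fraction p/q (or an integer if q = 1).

B = (-7, -18)

1. B_x = -7  [CD ∥ BA ∩ DA ∥ CB]
2. B_y = -18  [CD ∥ BA ∩ DA ∥ CB]
   → B = (-7, -18)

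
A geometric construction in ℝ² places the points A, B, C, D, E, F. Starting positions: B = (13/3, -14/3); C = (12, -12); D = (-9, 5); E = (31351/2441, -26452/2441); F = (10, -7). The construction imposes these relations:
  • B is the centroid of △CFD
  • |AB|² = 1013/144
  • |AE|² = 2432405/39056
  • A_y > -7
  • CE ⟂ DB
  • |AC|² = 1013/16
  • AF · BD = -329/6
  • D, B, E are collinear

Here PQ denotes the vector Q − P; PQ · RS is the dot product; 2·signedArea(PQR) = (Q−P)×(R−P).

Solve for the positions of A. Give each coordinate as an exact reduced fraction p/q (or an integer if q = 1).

1. A_x = 25/4  [line 40/3·x + -29/3·y + -877/6 = 0 ∩ |AC|² = 1013/16]
2. A_y = -13/2  [line 40/3·x + -29/3·y + -877/6 = 0 ∩ |AC|² = 1013/16]
   → A = (25/4, -13/2)

A = (25/4, -13/2)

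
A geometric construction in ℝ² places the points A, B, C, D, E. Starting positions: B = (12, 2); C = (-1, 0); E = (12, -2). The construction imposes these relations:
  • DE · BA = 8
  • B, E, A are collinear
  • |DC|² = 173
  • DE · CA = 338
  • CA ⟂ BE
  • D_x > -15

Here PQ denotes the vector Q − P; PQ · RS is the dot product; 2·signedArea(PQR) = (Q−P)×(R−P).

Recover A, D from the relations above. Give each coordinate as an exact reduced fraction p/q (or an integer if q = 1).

A = (12, 0)
D = (-14, 2)

1. A_x = 12  [B, E, A are collinear ∩ CA ⟂ BE]
2. A_y = 0  [B, E, A are collinear ∩ CA ⟂ BE]
   → A = (12, 0)
3. D_x = -14  [DE · BA = 8 ∩ DE · CA = 338]
4. D_y = 2  [DE · BA = 8 ∩ DE · CA = 338]
   → D = (-14, 2)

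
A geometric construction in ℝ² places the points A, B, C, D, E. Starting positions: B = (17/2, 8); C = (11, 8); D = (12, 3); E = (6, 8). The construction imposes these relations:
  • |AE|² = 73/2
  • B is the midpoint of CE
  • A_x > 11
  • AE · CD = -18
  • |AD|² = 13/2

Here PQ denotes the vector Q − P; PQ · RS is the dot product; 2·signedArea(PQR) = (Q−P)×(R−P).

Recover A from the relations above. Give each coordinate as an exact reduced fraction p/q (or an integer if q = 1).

A = (23/2, 11/2)

1. A_x = 23/2  [line -1·x + 5·y + -16 = 0 ∩ |AE|² = 73/2]
2. A_y = 11/2  [line -1·x + 5·y + -16 = 0 ∩ |AE|² = 73/2]
   → A = (23/2, 11/2)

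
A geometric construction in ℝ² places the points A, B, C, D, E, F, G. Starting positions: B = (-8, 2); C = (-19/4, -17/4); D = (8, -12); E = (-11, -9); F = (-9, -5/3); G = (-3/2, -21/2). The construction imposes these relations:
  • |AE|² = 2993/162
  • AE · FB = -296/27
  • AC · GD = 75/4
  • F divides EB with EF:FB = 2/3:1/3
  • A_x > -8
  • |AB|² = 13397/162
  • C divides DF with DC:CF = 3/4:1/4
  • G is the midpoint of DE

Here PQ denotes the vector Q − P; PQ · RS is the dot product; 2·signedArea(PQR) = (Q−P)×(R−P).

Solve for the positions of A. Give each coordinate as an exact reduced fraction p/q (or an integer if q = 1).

A = (-43/6, -127/18)

1. A_x = -43/6  [AC · GD = 75/4 ∩ AE · FB = -296/27]
2. A_y = -127/18  [AC · GD = 75/4 ∩ AE · FB = -296/27]
   → A = (-43/6, -127/18)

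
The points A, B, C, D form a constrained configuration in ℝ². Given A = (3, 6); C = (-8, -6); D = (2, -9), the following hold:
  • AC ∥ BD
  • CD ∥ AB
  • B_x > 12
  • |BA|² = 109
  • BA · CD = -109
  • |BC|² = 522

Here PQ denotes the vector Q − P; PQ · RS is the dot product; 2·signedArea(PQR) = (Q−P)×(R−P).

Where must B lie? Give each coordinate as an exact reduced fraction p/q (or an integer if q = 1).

B = (13, 3)

1. B_x = 13  [AC ∥ BD ∩ CD ∥ AB]
2. B_y = 3  [AC ∥ BD ∩ CD ∥ AB]
   → B = (13, 3)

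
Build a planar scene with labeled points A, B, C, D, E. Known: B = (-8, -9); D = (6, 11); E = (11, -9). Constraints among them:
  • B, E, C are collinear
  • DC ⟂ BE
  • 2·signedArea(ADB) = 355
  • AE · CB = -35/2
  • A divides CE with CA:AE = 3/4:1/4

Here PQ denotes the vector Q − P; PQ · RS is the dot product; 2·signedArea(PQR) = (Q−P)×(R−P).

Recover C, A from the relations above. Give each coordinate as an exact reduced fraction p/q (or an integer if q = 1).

A = (39/4, -9)
C = (6, -9)

1. C_x = 6  [B, E, C are collinear ∩ DC ⟂ BE]
2. C_y = -9  [B, E, C are collinear ∩ DC ⟂ BE]
   → C = (6, -9)
3. A_x = 39/4  [A divides CE with CA:AE = 3/4:1/4]
4. A_y = -9  [A divides CE with CA:AE = 3/4:1/4]
   → A = (39/4, -9)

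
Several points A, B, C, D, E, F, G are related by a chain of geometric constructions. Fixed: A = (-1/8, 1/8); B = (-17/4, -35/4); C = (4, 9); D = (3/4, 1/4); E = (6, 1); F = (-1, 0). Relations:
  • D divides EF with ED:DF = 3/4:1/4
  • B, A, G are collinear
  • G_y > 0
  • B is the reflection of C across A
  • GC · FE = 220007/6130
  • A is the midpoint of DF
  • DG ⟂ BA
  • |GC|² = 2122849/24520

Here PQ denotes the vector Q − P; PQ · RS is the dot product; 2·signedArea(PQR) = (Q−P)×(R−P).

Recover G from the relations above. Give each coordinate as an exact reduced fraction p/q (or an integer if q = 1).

1. G_x = 959/12260  [B, A, G are collinear ∩ DG ⟂ BA]
2. G_y = 6893/12260  [B, A, G are collinear ∩ DG ⟂ BA]
   → G = (959/12260, 6893/12260)

G = (959/12260, 6893/12260)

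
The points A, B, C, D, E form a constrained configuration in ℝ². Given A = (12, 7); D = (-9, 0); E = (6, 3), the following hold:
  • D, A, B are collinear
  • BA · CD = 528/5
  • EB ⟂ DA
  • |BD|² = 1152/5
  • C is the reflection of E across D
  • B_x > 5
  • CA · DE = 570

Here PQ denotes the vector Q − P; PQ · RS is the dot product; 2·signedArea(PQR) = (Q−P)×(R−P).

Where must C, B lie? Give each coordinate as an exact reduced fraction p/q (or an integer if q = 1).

1. C_x = -24  [C is the reflection of E across D]
2. C_y = -3  [C is the reflection of E across D]
   → C = (-24, -3)
3. B_x = 27/5  [D, A, B are collinear ∩ EB ⟂ DA]
4. B_y = 24/5  [D, A, B are collinear ∩ EB ⟂ DA]
   → B = (27/5, 24/5)

B = (27/5, 24/5)
C = (-24, -3)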